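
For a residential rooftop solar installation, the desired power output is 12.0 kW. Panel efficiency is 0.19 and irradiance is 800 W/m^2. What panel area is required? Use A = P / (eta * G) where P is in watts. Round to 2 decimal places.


Convert target power to watts: P = 12.0 * 1000 = 12000.0 W
Compute denominator: eta * G = 0.19 * 800 = 152.0
Required area A = P / (eta * G) = 12000.0 / 152.0
A = 78.95 m^2

78.95


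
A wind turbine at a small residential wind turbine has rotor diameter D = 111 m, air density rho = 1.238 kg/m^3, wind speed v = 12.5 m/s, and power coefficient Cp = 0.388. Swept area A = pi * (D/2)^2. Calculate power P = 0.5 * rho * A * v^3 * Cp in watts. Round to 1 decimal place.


Step 1 -- Compute swept area:
  A = pi * (D/2)^2 = pi * (111/2)^2 = 9676.89 m^2
Step 2 -- Apply wind power equation:
  P = 0.5 * rho * A * v^3 * Cp
  v^3 = 12.5^3 = 1953.125
  P = 0.5 * 1.238 * 9676.89 * 1953.125 * 0.388
  P = 4539293.4 W

4539293.4


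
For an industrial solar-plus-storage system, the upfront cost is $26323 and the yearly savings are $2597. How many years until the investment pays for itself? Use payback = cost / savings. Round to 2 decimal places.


Simple payback period = initial cost / annual savings
Payback = 26323 / 2597
Payback = 10.14 years

10.14


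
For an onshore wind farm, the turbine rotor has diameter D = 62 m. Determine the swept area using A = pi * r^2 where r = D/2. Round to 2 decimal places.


Compute the rotor radius:
  r = D / 2 = 62 / 2 = 31.0 m
Calculate swept area:
  A = pi * r^2 = pi * 31.0^2
  A = 3019.07 m^2

3019.07


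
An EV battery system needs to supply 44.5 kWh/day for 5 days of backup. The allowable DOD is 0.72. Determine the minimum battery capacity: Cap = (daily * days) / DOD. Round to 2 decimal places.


Total energy needed = daily * days = 44.5 * 5 = 222.5 kWh
Account for depth of discharge:
  Cap = total_energy / DOD = 222.5 / 0.72
  Cap = 309.03 kWh

309.03


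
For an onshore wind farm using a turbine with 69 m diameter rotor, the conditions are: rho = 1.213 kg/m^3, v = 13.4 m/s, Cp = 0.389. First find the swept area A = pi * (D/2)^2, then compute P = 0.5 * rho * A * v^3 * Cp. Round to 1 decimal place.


Step 1 -- Compute swept area:
  A = pi * (D/2)^2 = pi * (69/2)^2 = 3739.28 m^2
Step 2 -- Apply wind power equation:
  P = 0.5 * rho * A * v^3 * Cp
  v^3 = 13.4^3 = 2406.104
  P = 0.5 * 1.213 * 3739.28 * 2406.104 * 0.389
  P = 2122671.9 W

2122671.9


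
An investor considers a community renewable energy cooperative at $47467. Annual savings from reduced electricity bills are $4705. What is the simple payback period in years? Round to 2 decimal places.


Simple payback period = initial cost / annual savings
Payback = 47467 / 4705
Payback = 10.09 years

10.09


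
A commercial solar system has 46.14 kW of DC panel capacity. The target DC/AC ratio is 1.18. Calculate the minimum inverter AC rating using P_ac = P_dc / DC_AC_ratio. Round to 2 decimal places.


The inverter AC capacity is determined by the DC/AC ratio.
Given: P_dc = 46.14 kW, DC/AC ratio = 1.18
P_ac = P_dc / ratio = 46.14 / 1.18
P_ac = 39.10 kW

39.10


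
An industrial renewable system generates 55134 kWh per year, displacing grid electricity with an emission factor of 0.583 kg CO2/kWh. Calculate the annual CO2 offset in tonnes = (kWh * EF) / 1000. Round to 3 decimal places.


CO2 offset in kg = generation * emission_factor
CO2 offset = 55134 * 0.583 = 32143.12 kg
Convert to tonnes:
  CO2 offset = 32143.12 / 1000 = 32.143 tonnes

32.143


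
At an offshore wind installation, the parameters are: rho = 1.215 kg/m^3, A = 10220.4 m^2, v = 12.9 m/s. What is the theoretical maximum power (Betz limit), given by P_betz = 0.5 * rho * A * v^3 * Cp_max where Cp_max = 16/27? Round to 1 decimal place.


The Betz coefficient Cp_max = 16/27 = 0.5926
v^3 = 12.9^3 = 2146.689
P_betz = 0.5 * rho * A * v^3 * Cp_max
P_betz = 0.5 * 1.215 * 10220.4 * 2146.689 * 0.5926
P_betz = 7898407.3 W

7898407.3


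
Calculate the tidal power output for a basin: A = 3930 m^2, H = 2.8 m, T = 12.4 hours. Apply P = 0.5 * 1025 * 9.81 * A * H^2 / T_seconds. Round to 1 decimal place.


Convert period to seconds: T = 12.4 * 3600 = 44640.0 s
H^2 = 2.8^2 = 7.84
P = 0.5 * rho * g * A * H^2 / T
P = 0.5 * 1025 * 9.81 * 3930 * 7.84 / 44640.0
P = 3470.1 W

3470.1


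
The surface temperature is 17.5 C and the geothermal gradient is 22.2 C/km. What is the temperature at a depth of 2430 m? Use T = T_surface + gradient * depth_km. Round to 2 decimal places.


Convert depth to km: 2430 / 1000 = 2.43 km
Temperature increase = gradient * depth_km = 22.2 * 2.43 = 53.95 C
Temperature at depth = T_surface + delta_T = 17.5 + 53.95
T = 71.45 C

71.45


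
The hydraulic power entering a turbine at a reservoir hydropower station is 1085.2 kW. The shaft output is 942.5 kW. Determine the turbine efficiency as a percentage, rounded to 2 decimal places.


Turbine efficiency = (output power / input power) * 100
eta = (942.5 / 1085.2) * 100
eta = 86.85%

86.85


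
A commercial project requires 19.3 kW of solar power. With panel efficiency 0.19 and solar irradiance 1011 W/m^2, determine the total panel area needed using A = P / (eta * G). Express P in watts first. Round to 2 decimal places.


Convert target power to watts: P = 19.3 * 1000 = 19300.0 W
Compute denominator: eta * G = 0.19 * 1011 = 192.09
Required area A = P / (eta * G) = 19300.0 / 192.09
A = 100.47 m^2

100.47


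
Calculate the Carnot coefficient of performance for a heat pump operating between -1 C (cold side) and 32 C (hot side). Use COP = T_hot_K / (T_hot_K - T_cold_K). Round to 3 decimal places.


Convert to Kelvin:
  T_hot = 32 + 273.15 = 305.15 K
  T_cold = -1 + 273.15 = 272.15 K
Apply Carnot COP formula:
  COP = T_hot_K / (T_hot_K - T_cold_K) = 305.15 / 33.0
  COP = 9.247

9.247


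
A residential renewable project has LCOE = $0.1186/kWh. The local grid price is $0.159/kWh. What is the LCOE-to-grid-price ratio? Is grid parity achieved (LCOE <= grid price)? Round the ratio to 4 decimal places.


Compare LCOE to grid price:
  LCOE = $0.1186/kWh, Grid price = $0.159/kWh
  Ratio = LCOE / grid_price = 0.1186 / 0.159 = 0.7459
  Grid parity achieved (ratio <= 1)? yes

0.7459


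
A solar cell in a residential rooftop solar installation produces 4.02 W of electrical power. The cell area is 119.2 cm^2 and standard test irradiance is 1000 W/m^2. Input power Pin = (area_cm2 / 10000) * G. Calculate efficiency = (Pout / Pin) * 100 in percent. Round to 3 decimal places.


First compute the input power:
  Pin = area_cm2 / 10000 * G = 119.2 / 10000 * 1000 = 11.92 W
Then compute efficiency:
  Efficiency = (Pout / Pin) * 100 = (4.02 / 11.92) * 100
  Efficiency = 33.725%

33.725


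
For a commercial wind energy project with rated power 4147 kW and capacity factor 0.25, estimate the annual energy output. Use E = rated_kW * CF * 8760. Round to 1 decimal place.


Annual energy = rated_kW * capacity_factor * hours_per_year
Given: P_rated = 4147 kW, CF = 0.25, hours = 8760
E = 4147 * 0.25 * 8760
E = 9081930.0 kWh

9081930.0


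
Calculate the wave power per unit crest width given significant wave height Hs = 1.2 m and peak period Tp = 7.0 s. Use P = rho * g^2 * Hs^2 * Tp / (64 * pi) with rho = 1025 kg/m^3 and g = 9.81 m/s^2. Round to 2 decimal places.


Apply wave power formula:
  g^2 = 9.81^2 = 96.2361
  Hs^2 = 1.2^2 = 1.44
  Numerator = rho * g^2 * Hs^2 * Tp = 1025 * 96.2361 * 1.44 * 7.0 = 994311.39
  Denominator = 64 * pi = 201.0619
  P = 994311.39 / 201.0619 = 4945.30 W/m

4945.30


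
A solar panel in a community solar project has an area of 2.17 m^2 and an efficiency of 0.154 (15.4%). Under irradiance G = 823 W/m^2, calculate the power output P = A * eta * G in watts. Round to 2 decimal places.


Use the solar power formula P = A * eta * G.
Given: A = 2.17 m^2, eta = 0.154, G = 823 W/m^2
P = 2.17 * 0.154 * 823
P = 275.03 W

275.03


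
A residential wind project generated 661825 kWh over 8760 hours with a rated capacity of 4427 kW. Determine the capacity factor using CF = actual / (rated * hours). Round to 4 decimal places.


Capacity factor = actual output / maximum possible output
Maximum possible = rated * hours = 4427 * 8760 = 38780520 kWh
CF = 661825 / 38780520
CF = 0.0171

0.0171


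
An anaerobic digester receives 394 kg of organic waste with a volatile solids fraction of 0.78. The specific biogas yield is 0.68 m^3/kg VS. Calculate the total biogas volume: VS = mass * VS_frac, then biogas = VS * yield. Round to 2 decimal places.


Compute volatile solids:
  VS = mass * VS_fraction = 394 * 0.78 = 307.32 kg
Calculate biogas volume:
  Biogas = VS * specific_yield = 307.32 * 0.68
  Biogas = 208.98 m^3

208.98


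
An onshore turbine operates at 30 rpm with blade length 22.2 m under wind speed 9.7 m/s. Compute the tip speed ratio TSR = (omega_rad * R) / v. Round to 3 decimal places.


Convert rotational speed to rad/s:
  omega = 30 * 2 * pi / 60 = 3.1416 rad/s
Compute tip speed:
  v_tip = omega * R = 3.1416 * 22.2 = 69.743 m/s
Tip speed ratio:
  TSR = v_tip / v_wind = 69.743 / 9.7 = 7.190

7.190


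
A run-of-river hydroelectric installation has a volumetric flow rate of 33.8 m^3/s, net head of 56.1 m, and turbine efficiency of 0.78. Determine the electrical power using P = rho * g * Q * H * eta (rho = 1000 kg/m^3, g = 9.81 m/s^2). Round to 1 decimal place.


Apply the hydropower formula P = rho * g * Q * H * eta
rho * g = 1000 * 9.81 = 9810.0
P = 9810.0 * 33.8 * 56.1 * 0.78
P = 14509190.1 W

14509190.1


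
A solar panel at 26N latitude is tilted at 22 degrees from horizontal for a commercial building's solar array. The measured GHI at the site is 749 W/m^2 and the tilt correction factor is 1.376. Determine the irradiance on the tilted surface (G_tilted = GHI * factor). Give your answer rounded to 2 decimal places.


Identify the given values:
  GHI = 749 W/m^2, tilt correction factor = 1.376
Apply the formula G_tilted = GHI * factor:
  G_tilted = 749 * 1.376
  G_tilted = 1030.62 W/m^2

1030.62


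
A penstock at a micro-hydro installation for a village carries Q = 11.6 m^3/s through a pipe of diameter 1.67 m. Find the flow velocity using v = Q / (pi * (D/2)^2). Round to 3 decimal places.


Compute pipe cross-sectional area:
  A = pi * (D/2)^2 = pi * (1.67/2)^2 = 2.1904 m^2
Calculate velocity:
  v = Q / A = 11.6 / 2.1904
  v = 5.296 m/s

5.296


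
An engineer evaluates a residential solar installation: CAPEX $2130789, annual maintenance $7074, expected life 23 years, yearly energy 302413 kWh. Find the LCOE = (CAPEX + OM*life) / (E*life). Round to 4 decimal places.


Total cost = CAPEX + OM * lifetime = 2130789 + 7074 * 23 = 2130789 + 162702 = 2293491
Total generation = annual * lifetime = 302413 * 23 = 6955499 kWh
LCOE = 2293491 / 6955499
LCOE = 0.3297 $/kWh

0.3297


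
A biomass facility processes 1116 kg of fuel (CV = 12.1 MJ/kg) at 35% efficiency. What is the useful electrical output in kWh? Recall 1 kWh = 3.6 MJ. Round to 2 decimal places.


Total energy = mass * CV = 1116 * 12.1 = 13503.6 MJ
Useful energy = total * eta = 13503.6 * 0.35 = 4726.26 MJ
Convert to kWh: 4726.26 / 3.6
Useful energy = 1312.85 kWh

1312.85


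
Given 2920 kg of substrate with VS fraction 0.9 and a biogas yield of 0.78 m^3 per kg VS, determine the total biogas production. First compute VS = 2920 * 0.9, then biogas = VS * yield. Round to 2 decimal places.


Compute volatile solids:
  VS = mass * VS_fraction = 2920 * 0.9 = 2628.0 kg
Calculate biogas volume:
  Biogas = VS * specific_yield = 2628.0 * 0.78
  Biogas = 2049.84 m^3

2049.84


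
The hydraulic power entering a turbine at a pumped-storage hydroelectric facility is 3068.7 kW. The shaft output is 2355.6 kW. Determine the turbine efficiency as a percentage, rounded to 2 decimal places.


Turbine efficiency = (output power / input power) * 100
eta = (2355.6 / 3068.7) * 100
eta = 76.76%

76.76


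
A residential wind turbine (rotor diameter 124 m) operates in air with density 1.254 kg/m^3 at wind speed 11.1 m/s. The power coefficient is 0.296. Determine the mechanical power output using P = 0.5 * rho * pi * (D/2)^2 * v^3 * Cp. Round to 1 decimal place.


Step 1 -- Compute swept area:
  A = pi * (D/2)^2 = pi * (124/2)^2 = 12076.28 m^2
Step 2 -- Apply wind power equation:
  P = 0.5 * rho * A * v^3 * Cp
  v^3 = 11.1^3 = 1367.631
  P = 0.5 * 1.254 * 12076.28 * 1367.631 * 0.296
  P = 3065218.5 W

3065218.5


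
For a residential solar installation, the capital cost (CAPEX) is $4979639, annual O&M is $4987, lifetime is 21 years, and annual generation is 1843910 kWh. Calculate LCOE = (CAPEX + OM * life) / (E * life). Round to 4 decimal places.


Total cost = CAPEX + OM * lifetime = 4979639 + 4987 * 21 = 4979639 + 104727 = 5084366
Total generation = annual * lifetime = 1843910 * 21 = 38722110 kWh
LCOE = 5084366 / 38722110
LCOE = 0.1313 $/kWh

0.1313


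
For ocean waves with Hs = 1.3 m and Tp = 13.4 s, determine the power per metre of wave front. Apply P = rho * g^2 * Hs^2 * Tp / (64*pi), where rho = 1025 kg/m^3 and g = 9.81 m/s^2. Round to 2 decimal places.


Apply wave power formula:
  g^2 = 9.81^2 = 96.2361
  Hs^2 = 1.3^2 = 1.69
  Numerator = rho * g^2 * Hs^2 * Tp = 1025 * 96.2361 * 1.69 * 13.4 = 2233846.79
  Denominator = 64 * pi = 201.0619
  P = 2233846.79 / 201.0619 = 11110.24 W/m

11110.24


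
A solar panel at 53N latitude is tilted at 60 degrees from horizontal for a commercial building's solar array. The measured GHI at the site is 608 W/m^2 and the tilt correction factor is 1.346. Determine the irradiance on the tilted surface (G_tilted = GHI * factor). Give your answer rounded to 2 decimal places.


Identify the given values:
  GHI = 608 W/m^2, tilt correction factor = 1.346
Apply the formula G_tilted = GHI * factor:
  G_tilted = 608 * 1.346
  G_tilted = 818.37 W/m^2

818.37


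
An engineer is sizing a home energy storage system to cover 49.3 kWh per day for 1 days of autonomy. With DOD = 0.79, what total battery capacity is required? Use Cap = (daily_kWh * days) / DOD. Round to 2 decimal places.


Total energy needed = daily * days = 49.3 * 1 = 49.3 kWh
Account for depth of discharge:
  Cap = total_energy / DOD = 49.3 / 0.79
  Cap = 62.41 kWh

62.41


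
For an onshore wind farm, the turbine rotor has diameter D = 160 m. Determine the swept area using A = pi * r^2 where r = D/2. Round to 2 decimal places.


Compute the rotor radius:
  r = D / 2 = 160 / 2 = 80.0 m
Calculate swept area:
  A = pi * r^2 = pi * 80.0^2
  A = 20106.19 m^2

20106.19


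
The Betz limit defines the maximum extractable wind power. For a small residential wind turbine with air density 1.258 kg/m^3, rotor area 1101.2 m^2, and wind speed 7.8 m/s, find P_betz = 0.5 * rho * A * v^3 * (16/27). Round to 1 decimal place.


The Betz coefficient Cp_max = 16/27 = 0.5926
v^3 = 7.8^3 = 474.552
P_betz = 0.5 * rho * A * v^3 * Cp_max
P_betz = 0.5 * 1.258 * 1101.2 * 474.552 * 0.5926
P_betz = 194785.6 W

194785.6


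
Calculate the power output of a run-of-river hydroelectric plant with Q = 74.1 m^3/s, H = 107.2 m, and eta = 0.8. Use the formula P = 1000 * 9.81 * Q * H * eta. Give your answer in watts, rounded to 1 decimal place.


Apply the hydropower formula P = rho * g * Q * H * eta
rho * g = 1000 * 9.81 = 9810.0
P = 9810.0 * 74.1 * 107.2 * 0.8
P = 62340745.0 W

62340745.0


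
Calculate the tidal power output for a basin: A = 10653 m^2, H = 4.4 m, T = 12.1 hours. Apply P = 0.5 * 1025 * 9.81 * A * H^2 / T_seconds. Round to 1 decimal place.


Convert period to seconds: T = 12.1 * 3600 = 43560.0 s
H^2 = 4.4^2 = 19.36
P = 0.5 * rho * g * A * H^2 / T
P = 0.5 * 1025 * 9.81 * 10653 * 19.36 / 43560.0
P = 23804.1 W

23804.1


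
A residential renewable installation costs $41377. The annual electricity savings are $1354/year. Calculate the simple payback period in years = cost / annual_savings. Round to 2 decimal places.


Simple payback period = initial cost / annual savings
Payback = 41377 / 1354
Payback = 30.56 years

30.56


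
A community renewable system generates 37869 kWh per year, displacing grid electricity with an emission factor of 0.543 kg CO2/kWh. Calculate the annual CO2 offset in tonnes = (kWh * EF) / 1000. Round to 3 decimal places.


CO2 offset in kg = generation * emission_factor
CO2 offset = 37869 * 0.543 = 20562.87 kg
Convert to tonnes:
  CO2 offset = 20562.87 / 1000 = 20.563 tonnes

20.563


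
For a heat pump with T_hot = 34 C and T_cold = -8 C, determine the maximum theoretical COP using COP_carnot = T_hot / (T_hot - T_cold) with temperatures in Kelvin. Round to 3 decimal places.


Convert to Kelvin:
  T_hot = 34 + 273.15 = 307.15 K
  T_cold = -8 + 273.15 = 265.15 K
Apply Carnot COP formula:
  COP = T_hot_K / (T_hot_K - T_cold_K) = 307.15 / 42.0
  COP = 7.313

7.313


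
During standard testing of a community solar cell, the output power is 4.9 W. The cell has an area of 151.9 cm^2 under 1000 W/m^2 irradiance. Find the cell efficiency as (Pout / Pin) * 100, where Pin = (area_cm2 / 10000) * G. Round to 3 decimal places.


First compute the input power:
  Pin = area_cm2 / 10000 * G = 151.9 / 10000 * 1000 = 15.19 W
Then compute efficiency:
  Efficiency = (Pout / Pin) * 100 = (4.9 / 15.19) * 100
  Efficiency = 32.258%

32.258


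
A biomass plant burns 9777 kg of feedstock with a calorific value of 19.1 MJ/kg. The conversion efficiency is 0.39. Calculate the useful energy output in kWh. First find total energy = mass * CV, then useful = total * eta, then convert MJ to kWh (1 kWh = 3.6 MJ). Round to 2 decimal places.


Total energy = mass * CV = 9777 * 19.1 = 186740.7 MJ
Useful energy = total * eta = 186740.7 * 0.39 = 72828.87 MJ
Convert to kWh: 72828.87 / 3.6
Useful energy = 20230.24 kWh

20230.24


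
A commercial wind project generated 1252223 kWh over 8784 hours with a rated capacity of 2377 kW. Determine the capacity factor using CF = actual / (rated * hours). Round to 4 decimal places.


Capacity factor = actual output / maximum possible output
Maximum possible = rated * hours = 2377 * 8784 = 20879568 kWh
CF = 1252223 / 20879568
CF = 0.0600

0.0600


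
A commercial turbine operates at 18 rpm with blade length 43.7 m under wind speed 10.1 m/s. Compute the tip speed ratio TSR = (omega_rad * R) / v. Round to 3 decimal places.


Convert rotational speed to rad/s:
  omega = 18 * 2 * pi / 60 = 1.885 rad/s
Compute tip speed:
  v_tip = omega * R = 1.885 * 43.7 = 82.373 m/s
Tip speed ratio:
  TSR = v_tip / v_wind = 82.373 / 10.1 = 8.156

8.156


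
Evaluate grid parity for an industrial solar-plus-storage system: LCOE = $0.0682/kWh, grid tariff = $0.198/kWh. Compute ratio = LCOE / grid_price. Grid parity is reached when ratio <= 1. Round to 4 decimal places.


Compare LCOE to grid price:
  LCOE = $0.0682/kWh, Grid price = $0.198/kWh
  Ratio = LCOE / grid_price = 0.0682 / 0.198 = 0.3444
  Grid parity achieved (ratio <= 1)? yes

0.3444


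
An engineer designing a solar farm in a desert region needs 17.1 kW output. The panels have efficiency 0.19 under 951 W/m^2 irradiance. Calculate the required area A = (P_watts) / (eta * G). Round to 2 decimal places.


Convert target power to watts: P = 17.1 * 1000 = 17100.0 W
Compute denominator: eta * G = 0.19 * 951 = 180.69
Required area A = P / (eta * G) = 17100.0 / 180.69
A = 94.64 m^2

94.64


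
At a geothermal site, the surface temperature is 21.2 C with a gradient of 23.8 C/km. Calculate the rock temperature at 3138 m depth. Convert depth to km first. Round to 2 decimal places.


Convert depth to km: 3138 / 1000 = 3.138 km
Temperature increase = gradient * depth_km = 23.8 * 3.138 = 74.68 C
Temperature at depth = T_surface + delta_T = 21.2 + 74.68
T = 95.88 C

95.88


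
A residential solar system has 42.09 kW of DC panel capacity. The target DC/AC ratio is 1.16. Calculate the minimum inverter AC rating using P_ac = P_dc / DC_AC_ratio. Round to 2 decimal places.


The inverter AC capacity is determined by the DC/AC ratio.
Given: P_dc = 42.09 kW, DC/AC ratio = 1.16
P_ac = P_dc / ratio = 42.09 / 1.16
P_ac = 36.28 kW

36.28


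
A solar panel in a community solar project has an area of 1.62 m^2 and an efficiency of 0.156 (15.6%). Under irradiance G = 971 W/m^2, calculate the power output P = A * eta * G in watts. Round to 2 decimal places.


Use the solar power formula P = A * eta * G.
Given: A = 1.62 m^2, eta = 0.156, G = 971 W/m^2
P = 1.62 * 0.156 * 971
P = 245.39 W

245.39


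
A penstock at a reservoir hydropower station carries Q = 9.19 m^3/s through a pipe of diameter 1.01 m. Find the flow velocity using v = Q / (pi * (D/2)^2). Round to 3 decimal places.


Compute pipe cross-sectional area:
  A = pi * (D/2)^2 = pi * (1.01/2)^2 = 0.8012 m^2
Calculate velocity:
  v = Q / A = 9.19 / 0.8012
  v = 11.471 m/s

11.471


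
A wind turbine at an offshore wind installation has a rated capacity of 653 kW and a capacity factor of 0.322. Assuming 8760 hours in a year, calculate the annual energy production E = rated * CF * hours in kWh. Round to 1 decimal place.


Annual energy = rated_kW * capacity_factor * hours_per_year
Given: P_rated = 653 kW, CF = 0.322, hours = 8760
E = 653 * 0.322 * 8760
E = 1841930.2 kWh

1841930.2


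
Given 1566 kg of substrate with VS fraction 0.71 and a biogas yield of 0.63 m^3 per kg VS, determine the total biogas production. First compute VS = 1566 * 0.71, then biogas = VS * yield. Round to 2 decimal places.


Compute volatile solids:
  VS = mass * VS_fraction = 1566 * 0.71 = 1111.86 kg
Calculate biogas volume:
  Biogas = VS * specific_yield = 1111.86 * 0.63
  Biogas = 700.47 m^3

700.47


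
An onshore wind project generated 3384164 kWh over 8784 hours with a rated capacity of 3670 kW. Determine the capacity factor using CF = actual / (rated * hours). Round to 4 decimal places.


Capacity factor = actual output / maximum possible output
Maximum possible = rated * hours = 3670 * 8784 = 32237280 kWh
CF = 3384164 / 32237280
CF = 0.1050

0.1050


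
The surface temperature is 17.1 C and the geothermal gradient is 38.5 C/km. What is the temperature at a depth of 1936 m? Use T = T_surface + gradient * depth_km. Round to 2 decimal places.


Convert depth to km: 1936 / 1000 = 1.936 km
Temperature increase = gradient * depth_km = 38.5 * 1.936 = 74.54 C
Temperature at depth = T_surface + delta_T = 17.1 + 74.54
T = 91.64 C

91.64


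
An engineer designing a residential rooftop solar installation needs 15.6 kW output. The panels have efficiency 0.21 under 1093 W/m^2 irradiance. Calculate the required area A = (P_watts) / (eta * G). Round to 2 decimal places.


Convert target power to watts: P = 15.6 * 1000 = 15600.0 W
Compute denominator: eta * G = 0.21 * 1093 = 229.53
Required area A = P / (eta * G) = 15600.0 / 229.53
A = 67.96 m^2

67.96


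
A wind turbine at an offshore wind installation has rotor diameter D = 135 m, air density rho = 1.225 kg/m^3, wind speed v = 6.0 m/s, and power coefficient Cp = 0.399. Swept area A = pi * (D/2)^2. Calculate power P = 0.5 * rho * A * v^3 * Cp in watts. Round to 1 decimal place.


Step 1 -- Compute swept area:
  A = pi * (D/2)^2 = pi * (135/2)^2 = 14313.88 m^2
Step 2 -- Apply wind power equation:
  P = 0.5 * rho * A * v^3 * Cp
  v^3 = 6.0^3 = 216.0
  P = 0.5 * 1.225 * 14313.88 * 216.0 * 0.399
  P = 755596.9 W

755596.9


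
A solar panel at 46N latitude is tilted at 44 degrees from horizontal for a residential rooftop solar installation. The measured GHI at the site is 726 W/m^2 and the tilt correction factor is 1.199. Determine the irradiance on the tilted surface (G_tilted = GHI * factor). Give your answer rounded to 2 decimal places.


Identify the given values:
  GHI = 726 W/m^2, tilt correction factor = 1.199
Apply the formula G_tilted = GHI * factor:
  G_tilted = 726 * 1.199
  G_tilted = 870.47 W/m^2

870.47


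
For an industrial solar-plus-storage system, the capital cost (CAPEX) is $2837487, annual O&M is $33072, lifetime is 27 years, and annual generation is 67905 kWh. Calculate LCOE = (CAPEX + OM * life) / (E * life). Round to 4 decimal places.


Total cost = CAPEX + OM * lifetime = 2837487 + 33072 * 27 = 2837487 + 892944 = 3730431
Total generation = annual * lifetime = 67905 * 27 = 1833435 kWh
LCOE = 3730431 / 1833435
LCOE = 2.0347 $/kWh

2.0347


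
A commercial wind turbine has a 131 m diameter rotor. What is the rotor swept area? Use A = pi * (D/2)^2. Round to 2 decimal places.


Compute the rotor radius:
  r = D / 2 = 131 / 2 = 65.5 m
Calculate swept area:
  A = pi * r^2 = pi * 65.5^2
  A = 13478.22 m^2

13478.22


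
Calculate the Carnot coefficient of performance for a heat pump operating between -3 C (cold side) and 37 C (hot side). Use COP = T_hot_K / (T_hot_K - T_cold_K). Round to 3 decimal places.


Convert to Kelvin:
  T_hot = 37 + 273.15 = 310.15 K
  T_cold = -3 + 273.15 = 270.15 K
Apply Carnot COP formula:
  COP = T_hot_K / (T_hot_K - T_cold_K) = 310.15 / 40.0
  COP = 7.754

7.754


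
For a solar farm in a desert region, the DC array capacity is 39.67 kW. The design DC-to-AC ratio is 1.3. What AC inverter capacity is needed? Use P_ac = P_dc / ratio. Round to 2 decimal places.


The inverter AC capacity is determined by the DC/AC ratio.
Given: P_dc = 39.67 kW, DC/AC ratio = 1.3
P_ac = P_dc / ratio = 39.67 / 1.3
P_ac = 30.52 kW

30.52


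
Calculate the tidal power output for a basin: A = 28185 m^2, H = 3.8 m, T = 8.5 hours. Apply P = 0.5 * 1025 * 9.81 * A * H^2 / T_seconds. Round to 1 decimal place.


Convert period to seconds: T = 8.5 * 3600 = 30600.0 s
H^2 = 3.8^2 = 14.44
P = 0.5 * rho * g * A * H^2 / T
P = 0.5 * 1025 * 9.81 * 28185 * 14.44 / 30600.0
P = 66869.3 W

66869.3


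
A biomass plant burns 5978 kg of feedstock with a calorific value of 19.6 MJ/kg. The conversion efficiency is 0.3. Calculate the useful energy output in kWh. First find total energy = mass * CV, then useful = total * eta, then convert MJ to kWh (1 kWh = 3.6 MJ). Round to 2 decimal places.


Total energy = mass * CV = 5978 * 19.6 = 117168.8 MJ
Useful energy = total * eta = 117168.8 * 0.3 = 35150.64 MJ
Convert to kWh: 35150.64 / 3.6
Useful energy = 9764.07 kWh

9764.07


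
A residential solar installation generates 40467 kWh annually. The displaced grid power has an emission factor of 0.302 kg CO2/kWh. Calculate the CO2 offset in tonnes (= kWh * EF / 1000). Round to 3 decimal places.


CO2 offset in kg = generation * emission_factor
CO2 offset = 40467 * 0.302 = 12221.03 kg
Convert to tonnes:
  CO2 offset = 12221.03 / 1000 = 12.221 tonnes

12.221


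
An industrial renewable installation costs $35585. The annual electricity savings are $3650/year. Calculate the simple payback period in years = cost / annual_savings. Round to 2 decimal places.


Simple payback period = initial cost / annual savings
Payback = 35585 / 3650
Payback = 9.75 years

9.75


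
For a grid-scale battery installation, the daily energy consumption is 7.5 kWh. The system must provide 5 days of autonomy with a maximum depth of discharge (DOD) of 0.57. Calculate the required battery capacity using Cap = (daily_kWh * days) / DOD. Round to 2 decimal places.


Total energy needed = daily * days = 7.5 * 5 = 37.5 kWh
Account for depth of discharge:
  Cap = total_energy / DOD = 37.5 / 0.57
  Cap = 65.79 kWh

65.79


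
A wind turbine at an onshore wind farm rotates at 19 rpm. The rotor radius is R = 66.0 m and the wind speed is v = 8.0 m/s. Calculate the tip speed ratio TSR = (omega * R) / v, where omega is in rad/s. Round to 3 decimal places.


Convert rotational speed to rad/s:
  omega = 19 * 2 * pi / 60 = 1.9897 rad/s
Compute tip speed:
  v_tip = omega * R = 1.9897 * 66.0 = 131.319 m/s
Tip speed ratio:
  TSR = v_tip / v_wind = 131.319 / 8.0 = 16.415

16.415


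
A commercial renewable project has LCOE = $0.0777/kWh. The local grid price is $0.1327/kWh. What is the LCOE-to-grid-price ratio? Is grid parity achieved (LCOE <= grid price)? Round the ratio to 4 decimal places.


Compare LCOE to grid price:
  LCOE = $0.0777/kWh, Grid price = $0.1327/kWh
  Ratio = LCOE / grid_price = 0.0777 / 0.1327 = 0.5855
  Grid parity achieved (ratio <= 1)? yes

0.5855


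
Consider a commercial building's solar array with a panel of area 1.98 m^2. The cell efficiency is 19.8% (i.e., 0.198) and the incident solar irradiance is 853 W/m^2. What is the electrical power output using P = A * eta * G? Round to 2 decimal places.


Use the solar power formula P = A * eta * G.
Given: A = 1.98 m^2, eta = 0.198, G = 853 W/m^2
P = 1.98 * 0.198 * 853
P = 334.41 W

334.41


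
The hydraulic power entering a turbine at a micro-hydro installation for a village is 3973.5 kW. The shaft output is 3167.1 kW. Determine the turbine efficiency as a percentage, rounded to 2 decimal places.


Turbine efficiency = (output power / input power) * 100
eta = (3167.1 / 3973.5) * 100
eta = 79.71%

79.71


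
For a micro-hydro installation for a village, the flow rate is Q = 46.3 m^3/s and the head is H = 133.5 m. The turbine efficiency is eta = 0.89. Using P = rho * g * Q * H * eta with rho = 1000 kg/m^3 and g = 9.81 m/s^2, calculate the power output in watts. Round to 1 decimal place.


Apply the hydropower formula P = rho * g * Q * H * eta
rho * g = 1000 * 9.81 = 9810.0
P = 9810.0 * 46.3 * 133.5 * 0.89
P = 53966129.4 W

53966129.4


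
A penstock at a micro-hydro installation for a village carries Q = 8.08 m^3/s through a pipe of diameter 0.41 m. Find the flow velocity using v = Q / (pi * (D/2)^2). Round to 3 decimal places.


Compute pipe cross-sectional area:
  A = pi * (D/2)^2 = pi * (0.41/2)^2 = 0.132 m^2
Calculate velocity:
  v = Q / A = 8.08 / 0.132
  v = 61.200 m/s

61.200


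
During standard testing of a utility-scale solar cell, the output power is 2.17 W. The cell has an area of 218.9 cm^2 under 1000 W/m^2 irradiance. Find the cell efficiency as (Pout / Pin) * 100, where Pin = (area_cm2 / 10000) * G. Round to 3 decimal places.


First compute the input power:
  Pin = area_cm2 / 10000 * G = 218.9 / 10000 * 1000 = 21.89 W
Then compute efficiency:
  Efficiency = (Pout / Pin) * 100 = (2.17 / 21.89) * 100
  Efficiency = 9.913%

9.913


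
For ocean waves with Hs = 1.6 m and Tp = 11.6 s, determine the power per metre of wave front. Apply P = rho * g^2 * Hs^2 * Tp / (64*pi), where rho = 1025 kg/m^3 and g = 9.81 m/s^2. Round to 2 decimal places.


Apply wave power formula:
  g^2 = 9.81^2 = 96.2361
  Hs^2 = 1.6^2 = 2.56
  Numerator = rho * g^2 * Hs^2 * Tp = 1025 * 96.2361 * 2.56 * 11.6 = 2929272.91
  Denominator = 64 * pi = 201.0619
  P = 2929272.91 / 201.0619 = 14569.01 W/m

14569.01


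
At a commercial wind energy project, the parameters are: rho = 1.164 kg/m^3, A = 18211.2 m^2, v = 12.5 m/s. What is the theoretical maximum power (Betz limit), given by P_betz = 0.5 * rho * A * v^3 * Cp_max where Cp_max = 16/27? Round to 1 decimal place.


The Betz coefficient Cp_max = 16/27 = 0.5926
v^3 = 12.5^3 = 1953.125
P_betz = 0.5 * rho * A * v^3 * Cp_max
P_betz = 0.5 * 1.164 * 18211.2 * 1953.125 * 0.5926
P_betz = 12267266.7 W

12267266.7


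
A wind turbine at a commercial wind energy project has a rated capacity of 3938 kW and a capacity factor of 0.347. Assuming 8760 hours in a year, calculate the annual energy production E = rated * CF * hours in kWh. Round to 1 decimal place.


Annual energy = rated_kW * capacity_factor * hours_per_year
Given: P_rated = 3938 kW, CF = 0.347, hours = 8760
E = 3938 * 0.347 * 8760
E = 11970417.4 kWh

11970417.4


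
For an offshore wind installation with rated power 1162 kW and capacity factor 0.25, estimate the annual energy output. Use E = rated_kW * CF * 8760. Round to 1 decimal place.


Annual energy = rated_kW * capacity_factor * hours_per_year
Given: P_rated = 1162 kW, CF = 0.25, hours = 8760
E = 1162 * 0.25 * 8760
E = 2544780.0 kWh

2544780.0


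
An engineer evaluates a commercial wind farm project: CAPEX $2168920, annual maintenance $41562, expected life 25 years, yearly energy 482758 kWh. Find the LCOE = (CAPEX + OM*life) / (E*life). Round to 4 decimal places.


Total cost = CAPEX + OM * lifetime = 2168920 + 41562 * 25 = 2168920 + 1039050 = 3207970
Total generation = annual * lifetime = 482758 * 25 = 12068950 kWh
LCOE = 3207970 / 12068950
LCOE = 0.2658 $/kWh

0.2658


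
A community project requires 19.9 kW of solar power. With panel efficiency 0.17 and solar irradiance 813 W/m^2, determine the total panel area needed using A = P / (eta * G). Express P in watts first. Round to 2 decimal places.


Convert target power to watts: P = 19.9 * 1000 = 19900.0 W
Compute denominator: eta * G = 0.17 * 813 = 138.21
Required area A = P / (eta * G) = 19900.0 / 138.21
A = 143.98 m^2

143.98


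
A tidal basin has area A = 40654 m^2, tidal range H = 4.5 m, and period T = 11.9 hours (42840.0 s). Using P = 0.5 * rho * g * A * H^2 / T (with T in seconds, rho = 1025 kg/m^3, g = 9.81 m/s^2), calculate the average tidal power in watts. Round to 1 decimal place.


Convert period to seconds: T = 11.9 * 3600 = 42840.0 s
H^2 = 4.5^2 = 20.25
P = 0.5 * rho * g * A * H^2 / T
P = 0.5 * 1025 * 9.81 * 40654 * 20.25 / 42840.0
P = 96614.4 W

96614.4


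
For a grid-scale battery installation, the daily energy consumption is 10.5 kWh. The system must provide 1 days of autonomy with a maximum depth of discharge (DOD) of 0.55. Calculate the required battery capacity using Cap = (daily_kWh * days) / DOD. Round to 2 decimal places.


Total energy needed = daily * days = 10.5 * 1 = 10.5 kWh
Account for depth of discharge:
  Cap = total_energy / DOD = 10.5 / 0.55
  Cap = 19.09 kWh

19.09


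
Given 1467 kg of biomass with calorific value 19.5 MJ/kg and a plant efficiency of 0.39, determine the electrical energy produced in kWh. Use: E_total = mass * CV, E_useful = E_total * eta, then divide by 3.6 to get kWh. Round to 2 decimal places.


Total energy = mass * CV = 1467 * 19.5 = 28606.5 MJ
Useful energy = total * eta = 28606.5 * 0.39 = 11156.54 MJ
Convert to kWh: 11156.54 / 3.6
Useful energy = 3099.04 kWh

3099.04


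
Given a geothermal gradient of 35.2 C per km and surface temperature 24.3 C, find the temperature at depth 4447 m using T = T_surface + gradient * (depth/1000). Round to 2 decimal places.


Convert depth to km: 4447 / 1000 = 4.447 km
Temperature increase = gradient * depth_km = 35.2 * 4.447 = 156.53 C
Temperature at depth = T_surface + delta_T = 24.3 + 156.53
T = 180.83 C

180.83


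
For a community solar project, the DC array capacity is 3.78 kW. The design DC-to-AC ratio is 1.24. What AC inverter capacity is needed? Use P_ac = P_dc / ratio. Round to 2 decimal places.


The inverter AC capacity is determined by the DC/AC ratio.
Given: P_dc = 3.78 kW, DC/AC ratio = 1.24
P_ac = P_dc / ratio = 3.78 / 1.24
P_ac = 3.05 kW

3.05


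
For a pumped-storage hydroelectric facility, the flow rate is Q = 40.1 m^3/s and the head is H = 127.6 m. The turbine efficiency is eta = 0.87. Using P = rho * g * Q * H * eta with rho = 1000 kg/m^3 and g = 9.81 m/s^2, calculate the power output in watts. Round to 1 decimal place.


Apply the hydropower formula P = rho * g * Q * H * eta
rho * g = 1000 * 9.81 = 9810.0
P = 9810.0 * 40.1 * 127.6 * 0.87
P = 43670011.6 W

43670011.6


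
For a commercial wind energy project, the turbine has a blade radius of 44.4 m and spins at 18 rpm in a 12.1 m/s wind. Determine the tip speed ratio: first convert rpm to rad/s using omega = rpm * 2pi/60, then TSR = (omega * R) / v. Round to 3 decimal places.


Convert rotational speed to rad/s:
  omega = 18 * 2 * pi / 60 = 1.885 rad/s
Compute tip speed:
  v_tip = omega * R = 1.885 * 44.4 = 83.692 m/s
Tip speed ratio:
  TSR = v_tip / v_wind = 83.692 / 12.1 = 6.917

6.917


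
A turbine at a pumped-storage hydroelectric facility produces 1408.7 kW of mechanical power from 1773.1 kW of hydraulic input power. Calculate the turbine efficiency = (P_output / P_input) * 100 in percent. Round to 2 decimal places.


Turbine efficiency = (output power / input power) * 100
eta = (1408.7 / 1773.1) * 100
eta = 79.45%

79.45


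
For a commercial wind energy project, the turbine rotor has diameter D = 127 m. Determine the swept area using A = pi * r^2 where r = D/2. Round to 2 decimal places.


Compute the rotor radius:
  r = D / 2 = 127 / 2 = 63.5 m
Calculate swept area:
  A = pi * r^2 = pi * 63.5^2
  A = 12667.69 m^2

12667.69


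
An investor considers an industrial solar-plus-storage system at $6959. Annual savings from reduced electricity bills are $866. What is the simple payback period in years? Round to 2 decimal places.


Simple payback period = initial cost / annual savings
Payback = 6959 / 866
Payback = 8.04 years

8.04


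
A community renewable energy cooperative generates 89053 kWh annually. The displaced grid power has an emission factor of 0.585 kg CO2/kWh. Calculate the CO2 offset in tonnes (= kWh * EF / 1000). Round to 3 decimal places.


CO2 offset in kg = generation * emission_factor
CO2 offset = 89053 * 0.585 = 52096.01 kg
Convert to tonnes:
  CO2 offset = 52096.01 / 1000 = 52.096 tonnes

52.096


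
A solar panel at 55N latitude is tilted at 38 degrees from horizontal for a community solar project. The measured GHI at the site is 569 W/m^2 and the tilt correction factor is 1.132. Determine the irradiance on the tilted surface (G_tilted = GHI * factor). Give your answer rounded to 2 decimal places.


Identify the given values:
  GHI = 569 W/m^2, tilt correction factor = 1.132
Apply the formula G_tilted = GHI * factor:
  G_tilted = 569 * 1.132
  G_tilted = 644.11 W/m^2

644.11


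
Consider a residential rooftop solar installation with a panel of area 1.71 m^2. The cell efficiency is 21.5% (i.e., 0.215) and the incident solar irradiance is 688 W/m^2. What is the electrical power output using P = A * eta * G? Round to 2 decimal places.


Use the solar power formula P = A * eta * G.
Given: A = 1.71 m^2, eta = 0.215, G = 688 W/m^2
P = 1.71 * 0.215 * 688
P = 252.94 W

252.94


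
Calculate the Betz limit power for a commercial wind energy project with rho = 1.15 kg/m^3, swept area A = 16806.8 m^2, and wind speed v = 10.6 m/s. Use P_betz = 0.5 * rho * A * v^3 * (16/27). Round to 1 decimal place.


The Betz coefficient Cp_max = 16/27 = 0.5926
v^3 = 10.6^3 = 1191.016
P_betz = 0.5 * rho * A * v^3 * Cp_max
P_betz = 0.5 * 1.15 * 16806.8 * 1191.016 * 0.5926
P_betz = 6820664.6 W

6820664.6


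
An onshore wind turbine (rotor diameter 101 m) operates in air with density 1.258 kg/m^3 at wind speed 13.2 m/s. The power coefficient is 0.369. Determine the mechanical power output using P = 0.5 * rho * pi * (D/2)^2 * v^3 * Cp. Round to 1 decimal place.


Step 1 -- Compute swept area:
  A = pi * (D/2)^2 = pi * (101/2)^2 = 8011.85 m^2
Step 2 -- Apply wind power equation:
  P = 0.5 * rho * A * v^3 * Cp
  v^3 = 13.2^3 = 2299.968
  P = 0.5 * 1.258 * 8011.85 * 2299.968 * 0.369
  P = 4276923.0 W

4276923.0


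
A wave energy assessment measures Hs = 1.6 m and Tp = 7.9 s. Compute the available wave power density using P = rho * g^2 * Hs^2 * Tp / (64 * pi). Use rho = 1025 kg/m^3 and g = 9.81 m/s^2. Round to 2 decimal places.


Apply wave power formula:
  g^2 = 9.81^2 = 96.2361
  Hs^2 = 1.6^2 = 2.56
  Numerator = rho * g^2 * Hs^2 * Tp = 1025 * 96.2361 * 2.56 * 7.9 = 1994935.86
  Denominator = 64 * pi = 201.0619
  P = 1994935.86 / 201.0619 = 9922.00 W/m

9922.00


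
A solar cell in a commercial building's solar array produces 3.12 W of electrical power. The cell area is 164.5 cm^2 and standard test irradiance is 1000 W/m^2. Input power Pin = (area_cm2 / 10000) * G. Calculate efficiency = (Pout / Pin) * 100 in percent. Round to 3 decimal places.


First compute the input power:
  Pin = area_cm2 / 10000 * G = 164.5 / 10000 * 1000 = 16.45 W
Then compute efficiency:
  Efficiency = (Pout / Pin) * 100 = (3.12 / 16.45) * 100
  Efficiency = 18.967%

18.967


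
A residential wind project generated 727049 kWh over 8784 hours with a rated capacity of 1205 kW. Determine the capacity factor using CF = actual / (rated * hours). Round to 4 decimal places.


Capacity factor = actual output / maximum possible output
Maximum possible = rated * hours = 1205 * 8784 = 10584720 kWh
CF = 727049 / 10584720
CF = 0.0687

0.0687
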